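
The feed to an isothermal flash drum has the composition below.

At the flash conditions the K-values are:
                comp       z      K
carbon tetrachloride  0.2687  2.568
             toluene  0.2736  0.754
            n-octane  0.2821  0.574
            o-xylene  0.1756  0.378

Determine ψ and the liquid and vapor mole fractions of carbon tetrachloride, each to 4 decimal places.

Material balance + equilibrium reduce to Σ zᵢ(Kᵢ−1)/(1+ψ(Kᵢ−1)) = 0.
Feasibility: ΣzᵢKᵢ = 1.1246, Σzᵢ/Kᵢ = 1.4235 — both > 1, two phases present.
Newton–Raphson from ψ = 0.47:
  ψ = 0.4700: g = -0.13815, g' = -0.4558 → ψ = 0.1669
  ψ = 0.1669: g = 0.01247, g' = -0.5769 → ψ = 0.1886
  ψ = 0.1886: g = 0.00019, g' = -0.5595 → ψ = 0.1889
Converged at ψ = 0.1889.
Compositions from xᵢ = zᵢ/(1+ψ(Kᵢ−1)), yᵢ = Kᵢxᵢ:
  carbon tetrachloride: x = 0.2073, y = 0.5323
  toluene: x = 0.2869, y = 0.2163
  n-octane: x = 0.3068, y = 0.1761
  o-xylene: x = 0.1990, y = 0.0752

ψ = 0.1889, x_carbon tetrachloride = 0.2073, y_carbon tetrachloride = 0.5323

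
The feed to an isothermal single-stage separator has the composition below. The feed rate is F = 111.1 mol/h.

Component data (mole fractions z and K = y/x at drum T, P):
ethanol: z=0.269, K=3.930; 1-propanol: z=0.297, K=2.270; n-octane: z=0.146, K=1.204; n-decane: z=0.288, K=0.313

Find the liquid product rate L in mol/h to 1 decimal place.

Rachford–Rice: g(ψ) = Σ zᵢ(Kᵢ−1)/(1+ψ(Kᵢ−1)) = 0.
Check two-phase: ΣzᵢKᵢ = 1.997 > 1 and Σzᵢ/Kᵢ = 1.241 > 1, so g(0) = 0.997 > 0 and g(1) = -0.241 < 0.
Newton–Raphson from ψ = 0.5:
  ψ = 0.500: g = 0.2761, g' = -0.880 → ψ = 0.814
  ψ = 0.814: g = -0.0049, g' = -1.021 → ψ = 0.809
Converged at ψ = 0.809.
Then V = ψ·F = 0.8091·111.1 = 89.9 mol/h and L = F − V = 21.2 mol/h.

L = 21.2 mol/h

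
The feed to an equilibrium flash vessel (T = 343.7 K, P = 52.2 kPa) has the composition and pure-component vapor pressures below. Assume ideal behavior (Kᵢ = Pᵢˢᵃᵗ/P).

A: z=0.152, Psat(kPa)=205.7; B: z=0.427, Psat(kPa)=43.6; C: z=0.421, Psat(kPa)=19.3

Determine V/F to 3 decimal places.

Raoult's law: Kᵢ = Pᵢˢᵃᵗ/P = Pᵢˢᵃᵗ/52.2.
  K_A = 205.7/52.2 = 3.94061, K_B = 43.6/52.2 = 0.83525, K_C = 19.3/52.2 = 0.36973
Iterate (Newton) starting at V/F = 0.37:
  V/F = 0.370: g = -0.2069, g' = -0.599 → V/F = 0.025
  V/F = 0.025: g = 0.0766, g' = -1.327 → V/F = 0.082
  V/F = 0.082: g = 0.0086, g' = -1.050 → V/F = 0.091
Converged at V/F = 0.091.

V/F = 0.091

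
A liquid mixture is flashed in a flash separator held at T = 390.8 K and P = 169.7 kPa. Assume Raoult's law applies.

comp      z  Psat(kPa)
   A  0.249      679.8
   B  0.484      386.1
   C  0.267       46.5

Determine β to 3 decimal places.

Raoult's law: Kᵢ = Pᵢˢᵃᵗ/P = Pᵢˢᵃᵗ/169.7.
  K_A = 679.8/169.7 = 4.00589, K_B = 386.1/169.7 = 2.27519, K_C = 46.5/169.7 = 0.27401
Newton iteration, β⁰ = 0.49:
  β = 0.490: g = 0.3816, g' = -1.005 → β = 0.870
  β = 0.870: g = -0.0262, g' = -1.385 → β = 0.851
  β = 0.851: g = -0.0006, g' = -1.322 → β = 0.850
Converged at β = 0.850.

β = 0.850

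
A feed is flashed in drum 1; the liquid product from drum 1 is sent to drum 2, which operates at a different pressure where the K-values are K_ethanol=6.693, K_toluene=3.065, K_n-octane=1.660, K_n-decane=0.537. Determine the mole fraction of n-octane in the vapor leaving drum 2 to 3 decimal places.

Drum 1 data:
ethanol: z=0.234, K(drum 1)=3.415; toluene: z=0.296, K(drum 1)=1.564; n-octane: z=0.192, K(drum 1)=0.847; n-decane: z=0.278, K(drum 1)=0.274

Drum 1:
Rachford–Rice: g(ψ₁) = Σ zᵢ(Kᵢ−1)/(1+ψ₁(Kᵢ−1)) = 0.
Check two-phase: ΣzᵢKᵢ = 1.501 > 1 and Σzᵢ/Kᵢ = 1.499 > 1, so g(0) = 0.501 > 0 and g(1) = -0.499 < 0.
Newton iteration, ψ₁⁰ = 0.5:
  ψ₁ = 0.500: g = 0.0376, g' = -0.704 → ψ₁ = 0.553
Converged at ψ₁ = 0.553.
Drum-1 compositions:
  ethanol: x = 0.100, y = 0.342
  toluene: x = 0.226, y = 0.353
  n-octane: x = 0.210, y = 0.178
  n-decane: x = 0.464, y = 0.127
Drum-2 feed = drum-1 liquid: z₂ = (0.1002, 0.2256, 0.2097, 0.4644).
Drum 2:
Material balance + equilibrium reduce to Σ zᵢ(Kᵢ−1)/(1+ψ₂(Kᵢ−1)) = 0.
g(0) = ΣzᵢKᵢ − 1 = 0.960 and g(1) = 1 − Σzᵢ/Kᵢ = -0.080, so a root lies in (0, 1).
Newton iteration, ψ₂⁰ = 0.41:
  ψ₂ = 0.410: g = 0.2670, g' = -0.783 → ψ₂ = 0.751
  ψ₂ = 0.751: g = 0.0536, g' = -0.539 → ψ₂ = 0.851
  ψ₂ = 0.851: g = 0.0006, g' = -0.530 → ψ₂ = 0.852
Converged at ψ₂ = 0.852.
  ethanol: x = 0.017, y = 0.115
  toluene: x = 0.082, y = 0.251
  n-octane: x = 0.134, y = 0.223
  n-decane: x = 0.767, y = 0.412

y_n-octane (drum 2) = 0.223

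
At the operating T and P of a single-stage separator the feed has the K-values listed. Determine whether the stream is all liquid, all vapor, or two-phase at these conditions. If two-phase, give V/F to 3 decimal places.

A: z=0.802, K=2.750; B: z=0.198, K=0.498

all vapor

ΣzᵢKᵢ = 2.304; Σzᵢ/Kᵢ = 0.689.
Since Σzᵢ/Kᵢ < 1 the mixture is above its dew point — single vapor phase.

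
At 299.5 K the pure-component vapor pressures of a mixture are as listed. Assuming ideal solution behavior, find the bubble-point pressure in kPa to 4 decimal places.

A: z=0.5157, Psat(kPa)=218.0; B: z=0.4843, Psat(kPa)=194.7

At the bubble point ψ → 0, so ΣzᵢKᵢ = 1 with Kᵢ = Pᵢˢᵃᵗ/P ⇒ P = ΣzᵢPᵢˢᵃᵗ.
P = 0.5157·218.0 + 0.4843·194.7 = 206.7158 kPa

Pbub = 206.7158 kPa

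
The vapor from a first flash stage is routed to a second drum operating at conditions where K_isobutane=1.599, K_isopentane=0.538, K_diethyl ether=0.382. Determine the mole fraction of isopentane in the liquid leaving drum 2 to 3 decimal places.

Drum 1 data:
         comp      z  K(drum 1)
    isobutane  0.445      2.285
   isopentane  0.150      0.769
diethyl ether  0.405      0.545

Drum 1:
Let ψ₁ = V/F and solve Σ zᵢ(Kᵢ−1)/(1+ψ₁(Kᵢ−1)) = 0.
g(0) = ΣzᵢKᵢ − 1 = 0.353 and g(1) = 1 − Σzᵢ/Kᵢ = -0.133, so a root lies in (0, 1).
Newton–Raphson from ψ₁ = 0.61:
  ψ₁ = 0.610: g = 0.0252, g' = -0.402 → ψ₁ = 0.673
Converged at ψ₁ = 0.673.
Drum-1 compositions:
  isobutane: x = 0.239, y = 0.545
  isopentane: x = 0.178, y = 0.137
  diethyl ether: x = 0.584, y = 0.318
Drum-2 feed = drum-1 vapor: z₂ = (0.5453, 0.1366, 0.3181).
Drum 2:
Newton iteration, ψ₂⁰ = 0.62:
  ψ₂ = 0.620: g = -0.1690, g' = -0.481 → ψ₂ = 0.268
  ψ₂ = 0.268: g = -0.0264, g' = -0.358 → ψ₂ = 0.195
  ψ₂ = 0.195: g = -0.0003, g' = -0.349 → ψ₂ = 0.194
Converged at ψ₂ = 0.194.
  isobutane: x = 0.489, y = 0.781
  isopentane: x = 0.150, y = 0.081
  diethyl ether: x = 0.361, y = 0.138

x_isopentane (drum 2) = 0.150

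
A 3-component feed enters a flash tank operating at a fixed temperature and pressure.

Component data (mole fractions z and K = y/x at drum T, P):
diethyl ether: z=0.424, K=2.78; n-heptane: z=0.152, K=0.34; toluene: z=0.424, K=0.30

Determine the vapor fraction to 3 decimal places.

ψ = 0.291

Material balance + equilibrium reduce to Σ zᵢ(Kᵢ−1)/(1+ψ(Kᵢ−1)) = 0.
Check two-phase: ΣzᵢKᵢ = 1.358 > 1 and Σzᵢ/Kᵢ = 2.013 > 1, so g(0) = 0.358 > 0 and g(1) = -1.013 < 0.
Newton–Raphson from ψ = 0.5:
  ψ = 0.500: g = -0.2070, g' = -1.015 → ψ = 0.296
  ψ = 0.296: g = -0.0049, g' = -1.009 → ψ = 0.291
Converged at ψ = 0.291.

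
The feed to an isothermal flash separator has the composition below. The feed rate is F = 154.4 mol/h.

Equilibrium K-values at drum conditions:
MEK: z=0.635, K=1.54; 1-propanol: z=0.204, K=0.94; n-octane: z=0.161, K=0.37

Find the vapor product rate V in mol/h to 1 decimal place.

V = 132.7 mol/h

Let ψ = V/F and solve Σ zᵢ(Kᵢ−1)/(1+ψ(Kᵢ−1)) = 0.
g(0) = ΣzᵢKᵢ − 1 = 0.229 and g(1) = 1 − Σzᵢ/Kᵢ = -0.064, so a root lies in (0, 1).
Newton iteration, ψ⁰ = 0.66:
  ψ = 0.660: g = 0.0664, g' = -0.289 → ψ = 0.890
  ψ = 0.890: g = -0.0123, g' = -0.417 → ψ = 0.861
  ψ = 0.861: g = -0.0004, g' = -0.392 → ψ = 0.860
Converged at ψ = 0.860.
Then V = ψ·F = 0.8597·154.4 = 132.7 mol/h and L = F − V = 21.7 mol/h.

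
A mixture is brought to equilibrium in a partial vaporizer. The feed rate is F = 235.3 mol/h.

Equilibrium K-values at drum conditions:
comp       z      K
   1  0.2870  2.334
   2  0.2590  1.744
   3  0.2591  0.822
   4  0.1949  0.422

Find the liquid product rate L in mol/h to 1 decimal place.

L = 23.7 mol/h

Let β = V/F and solve Σ zᵢ(Kᵢ−1)/(1+β(Kᵢ−1)) = 0.
Check two-phase: ΣzᵢKᵢ = 1.4168 > 1 and Σzᵢ/Kᵢ = 1.0485 > 1, so g(0) = 0.4168 > 0 and g(1) = -0.0485 < 0.
Newton iteration, β⁰ = 0.37:
  β = 0.3700: g = 0.21477, g' = -0.4319 → β = 0.8673
  β = 0.8673: g = 0.01419, g' = -0.4360 → β = 0.8998
  β = 0.8998: g = -0.00024, g' = -0.4513 → β = 0.8993
Converged at β = 0.8993.
Then V = β·F = 0.8993·235.3 = 211.6 mol/h and L = F − V = 23.7 mol/h.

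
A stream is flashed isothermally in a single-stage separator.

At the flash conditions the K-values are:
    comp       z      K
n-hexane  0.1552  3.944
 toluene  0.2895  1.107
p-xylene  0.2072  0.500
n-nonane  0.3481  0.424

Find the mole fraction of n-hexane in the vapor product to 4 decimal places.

Let β = V/F and solve Σ zᵢ(Kᵢ−1)/(1+β(Kᵢ−1)) = 0.
g(0) = ΣzᵢKᵢ − 1 = 0.1838 and g(1) = 1 − Σzᵢ/Kᵢ = -0.5363, so a root lies in (0, 1).
Newton–Raphson from β = 0.5:
  β = 0.5000: g = -0.20551, g' = -0.5430 → β = 0.1216
  β = 0.1216: g = 0.04117, g' = -0.9251 → β = 0.1661
  β = 0.1661: g = 0.00263, g' = -0.8128 → β = 0.1693
Converged at β = 0.1693.
Compositions from xᵢ = zᵢ/(1+β(Kᵢ−1)), yᵢ = Kᵢxᵢ:
  n-hexane: x = 0.1036, y = 0.4085
  toluene: x = 0.2843, y = 0.3148
  p-xylene: x = 0.2264, y = 0.1132
  n-nonane: x = 0.3857, y = 0.1635

y_n-hexane = 0.4085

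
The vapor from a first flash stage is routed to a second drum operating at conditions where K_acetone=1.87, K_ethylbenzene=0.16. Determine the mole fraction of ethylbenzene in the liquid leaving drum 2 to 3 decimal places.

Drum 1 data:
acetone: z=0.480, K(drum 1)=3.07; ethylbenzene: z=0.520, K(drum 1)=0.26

Drum 1:
Material balance + equilibrium reduce to Σ zᵢ(Kᵢ−1)/(1+ψ₁(Kᵢ−1)) = 0.
g(0) = ΣzᵢKᵢ − 1 = 0.609 and g(1) = 1 − Σzᵢ/Kᵢ = -1.156, so a root lies in (0, 1).
Binary case is linear: z₁(K₁−1)(1+ψ₁(K₂−1)) + z₂(K₂−1)(1+ψ₁(K₁−1)) = 0
⇒ ψ₁ = [z₁(K₁−1)+z₂(K₂−1)] / [−(K₁−1)(K₂−1)] = 0.6088/1.5318 = 0.397
Drum-1 compositions:
  acetone: x = 0.263, y = 0.808
  ethylbenzene: x = 0.737, y = 0.192
Drum-2 feed = drum-1 vapor: z₂ = (0.8085, 0.1915).
Drum 2:
Material balance + equilibrium reduce to Σ zᵢ(Kᵢ−1)/(1+ψ₂(Kᵢ−1)) = 0.
g(0) = ΣzᵢKᵢ − 1 = 0.542 and g(1) = 1 − Σzᵢ/Kᵢ = -0.629, so a root lies in (0, 1).
Binary case is linear: z₁(K₁−1)(1+ψ₂(K₂−1)) + z₂(K₂−1)(1+ψ₂(K₁−1)) = 0
⇒ ψ₂ = [z₁(K₁−1)+z₂(K₂−1)] / [−(K₁−1)(K₂−1)] = 0.5425/0.7308 = 0.742
  acetone: x = 0.491, y = 0.919
  ethylbenzene: x = 0.509, y = 0.081

x_ethylbenzene (drum 2) = 0.509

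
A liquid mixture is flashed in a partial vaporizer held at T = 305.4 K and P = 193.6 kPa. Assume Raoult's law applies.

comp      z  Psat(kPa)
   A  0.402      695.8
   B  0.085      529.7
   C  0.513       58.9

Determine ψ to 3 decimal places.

ψ = 0.488

Raoult's law: Kᵢ = Pᵢˢᵃᵗ/P = Pᵢˢᵃᵗ/193.6.
  K_A = 695.8/193.6 = 3.59401, K_B = 529.7/193.6 = 2.73605, K_C = 58.9/193.6 = 0.30424
Let ψ = V/F and solve Σ zᵢ(Kᵢ−1)/(1+ψ(Kᵢ−1)) = 0.
g(0) = ΣzᵢKᵢ − 1 = 0.833 and g(1) = 1 − Σzᵢ/Kᵢ = -0.829, so a root lies in (0, 1).
Iterate (Newton) starting at ψ = 0.42:
  ψ = 0.420: g = 0.0801, g' = -1.201 → ψ = 0.487
  ψ = 0.487: g = 0.0012, g' = -1.171 → ψ = 0.488
Converged at ψ = 0.488.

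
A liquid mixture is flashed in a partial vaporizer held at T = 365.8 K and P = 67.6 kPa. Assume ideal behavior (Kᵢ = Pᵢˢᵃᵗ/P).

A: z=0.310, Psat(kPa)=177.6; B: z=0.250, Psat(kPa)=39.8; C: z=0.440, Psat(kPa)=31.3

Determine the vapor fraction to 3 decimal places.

Raoult's law: Kᵢ = Pᵢˢᵃᵗ/P = Pᵢˢᵃᵗ/67.6.
  K_A = 177.6/67.6 = 2.62722, K_B = 39.8/67.6 = 0.58876, K_C = 31.3/67.6 = 0.46302
Let ψ = V/F and solve Σ zᵢ(Kᵢ−1)/(1+ψ(Kᵢ−1)) = 0.
Check two-phase: ΣzᵢKᵢ = 1.165 > 1 and Σzᵢ/Kᵢ = 1.493 > 1, so g(0) = 0.165 > 0 and g(1) = -0.493 < 0.
Newton–Raphson from ψ = 0.33:
  ψ = 0.330: g = -0.0779, g' = -0.591 → ψ = 0.198
  ψ = 0.198: g = 0.0050, g' = -0.678 → ψ = 0.206
Converged at ψ = 0.206.

ψ = 0.206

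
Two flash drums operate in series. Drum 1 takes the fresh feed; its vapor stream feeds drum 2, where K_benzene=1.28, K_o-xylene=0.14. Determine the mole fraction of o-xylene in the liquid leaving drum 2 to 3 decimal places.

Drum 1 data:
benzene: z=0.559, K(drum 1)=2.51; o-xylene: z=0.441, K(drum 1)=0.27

Drum 1:
Let ψ₁ = V/F and solve Σ zᵢ(Kᵢ−1)/(1+ψ₁(Kᵢ−1)) = 0.
Check two-phase: ΣzᵢKᵢ = 1.522 > 1 and Σzᵢ/Kᵢ = 1.856 > 1, so g(0) = 0.522 > 0 and g(1) = -0.856 < 0.
Binary case is linear: z₁(K₁−1)(1+ψ₁(K₂−1)) + z₂(K₂−1)(1+ψ₁(K₁−1)) = 0
⇒ ψ₁ = [z₁(K₁−1)+z₂(K₂−1)] / [−(K₁−1)(K₂−1)] = 0.5222/1.1023 = 0.474
Drum-1 compositions:
  benzene: x = 0.326, y = 0.818
  o-xylene: x = 0.674, y = 0.182
Drum-2 feed = drum-1 vapor: z₂ = (0.8180, 0.1820).
Drum 2:
Material balance + equilibrium reduce to Σ zᵢ(Kᵢ−1)/(1+ψ₂(Kᵢ−1)) = 0.
Feasibility: ΣzᵢKᵢ = 1.073, Σzᵢ/Kᵢ = 1.939 — both > 1, two phases present.
Binary case is linear: z₁(K₁−1)(1+ψ₂(K₂−1)) + z₂(K₂−1)(1+ψ₂(K₁−1)) = 0
⇒ ψ₂ = [z₁(K₁−1)+z₂(K₂−1)] / [−(K₁−1)(K₂−1)] = 0.0725/0.2408 = 0.301
  benzene: x = 0.754, y = 0.966
  o-xylene: x = 0.246, y = 0.034

x_o-xylene (drum 2) = 0.246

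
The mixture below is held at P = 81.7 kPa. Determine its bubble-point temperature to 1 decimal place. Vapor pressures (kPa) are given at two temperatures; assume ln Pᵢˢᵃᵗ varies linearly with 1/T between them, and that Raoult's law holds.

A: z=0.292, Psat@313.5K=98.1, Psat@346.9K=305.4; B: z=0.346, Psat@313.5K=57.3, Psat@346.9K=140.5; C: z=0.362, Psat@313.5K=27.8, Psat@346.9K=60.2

Bubble-point temperature: ΣzᵢPᵢˢᵃᵗ(T) = P. Interpolate ln Pᵢˢᵃᵗ = aᵢ + bᵢ/T.
  T = 313.5 K: ΣzᵢPᵢˢᵃᵗ = 58.53 kPa
  T = 346.9 K: ΣzᵢPᵢˢᵃᵗ = 159.58 kPa
  T = 330.2 K: ΣzᵢPᵢˢᵃᵗ = 98.87 kPa
  T = 321.9 K: ΣzᵢPᵢˢᵃᵗ = 76.66 kPa
  T = 326.0 K: ΣzᵢPᵢˢᵃᵗ = 87.05 kPa
  T = 323.9 K: ΣzᵢPᵢˢᵃᵗ = 81.59 kPa
Interpolating between 323.9 K and 326.0 K gives T ≈ 323.9 K.

T = 323.9 K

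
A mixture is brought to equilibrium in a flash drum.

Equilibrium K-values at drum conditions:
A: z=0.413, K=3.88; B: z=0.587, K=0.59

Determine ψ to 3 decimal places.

ψ = 0.803

Rachford–Rice: g(ψ) = Σ zᵢ(Kᵢ−1)/(1+ψ(Kᵢ−1)) = 0.
g(0) = ΣzᵢKᵢ − 1 = 0.949 and g(1) = 1 − Σzᵢ/Kᵢ = -0.101, so a root lies in (0, 1).
Binary case is linear: z₁(K₁−1)(1+ψ(K₂−1)) + z₂(K₂−1)(1+ψ(K₁−1)) = 0
⇒ ψ = [z₁(K₁−1)+z₂(K₂−1)] / [−(K₁−1)(K₂−1)] = 0.9488/1.1808 = 0.803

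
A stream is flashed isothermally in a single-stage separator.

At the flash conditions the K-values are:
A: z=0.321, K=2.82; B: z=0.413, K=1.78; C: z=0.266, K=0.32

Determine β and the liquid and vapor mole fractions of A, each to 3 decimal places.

β = 0.844, x_A = 0.127, y_A = 0.357

Material balance + equilibrium reduce to Σ zᵢ(Kᵢ−1)/(1+β(Kᵢ−1)) = 0.
g(0) = ΣzᵢKᵢ − 1 = 0.725 and g(1) = 1 − Σzᵢ/Kᵢ = -0.177, so a root lies in (0, 1).
Iterate (Newton) starting at β = 0.43:
  β = 0.430: g = 0.3133, g' = -0.721 → β = 0.864
  β = 0.864: g = -0.0194, g' = -0.974 → β = 0.845
  β = 0.845: g = -0.0004, g' = -0.935 → β = 0.844
Converged at β = 0.844.
Compositions from xᵢ = zᵢ/(1+β(Kᵢ−1)), yᵢ = Kᵢxᵢ:
  A: x = 0.127, y = 0.357
  B: x = 0.249, y = 0.443
  C: x = 0.624, y = 0.200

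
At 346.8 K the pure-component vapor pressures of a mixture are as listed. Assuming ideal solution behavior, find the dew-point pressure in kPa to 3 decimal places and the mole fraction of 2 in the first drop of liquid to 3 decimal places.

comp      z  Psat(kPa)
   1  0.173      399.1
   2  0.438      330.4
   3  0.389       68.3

Pdew = 134.145 kPa, x_2 = 0.178

At the dew point ψ → 1, so Σzᵢ/Kᵢ = 1 with Kᵢ = Pᵢˢᵃᵗ/P ⇒ 1/P = Σzᵢ/Pᵢˢᵃᵗ.
1/P = 0.173/399.1 + 0.438/330.4 + 0.389/68.3 = 0.007455 ⇒ P = 134.145 kPa
xᵢ = zᵢP/Pᵢˢᵃᵗ ⇒ x_2 = 0.438·134.145/330.4 = 0.178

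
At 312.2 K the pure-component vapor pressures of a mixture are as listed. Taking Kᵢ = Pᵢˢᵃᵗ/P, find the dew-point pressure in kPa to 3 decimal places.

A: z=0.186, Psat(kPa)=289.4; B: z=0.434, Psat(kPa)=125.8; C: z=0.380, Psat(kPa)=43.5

Pdew = 77.953 kPa

At the dew point ψ → 1, so Σzᵢ/Kᵢ = 1 with Kᵢ = Pᵢˢᵃᵗ/P ⇒ 1/P = Σzᵢ/Pᵢˢᵃᵗ.
1/P = 0.186/289.4 + 0.434/125.8 + 0.380/43.5 = 0.012828 ⇒ P = 77.953 kPa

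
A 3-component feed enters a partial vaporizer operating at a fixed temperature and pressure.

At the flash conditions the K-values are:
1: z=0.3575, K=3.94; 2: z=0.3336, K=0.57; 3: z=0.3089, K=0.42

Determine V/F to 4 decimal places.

V/F = 0.4883

Material balance + equilibrium reduce to Σ zᵢ(Kᵢ−1)/(1+V/F(Kᵢ−1)) = 0.
Feasibility: ΣzᵢKᵢ = 1.7284, Σzᵢ/Kᵢ = 1.4115 — both > 1, two phases present.
Iterate (Newton) starting at V/F = 0.31:
  V/F = 0.3100: g = 0.16594, g' = -1.0824 → V/F = 0.4633
  V/F = 0.4633: g = 0.02083, g' = -0.8443 → V/F = 0.4880
  V/F = 0.4880: g = 0.00028, g' = -0.8223 → V/F = 0.4883
Converged at V/F = 0.4883.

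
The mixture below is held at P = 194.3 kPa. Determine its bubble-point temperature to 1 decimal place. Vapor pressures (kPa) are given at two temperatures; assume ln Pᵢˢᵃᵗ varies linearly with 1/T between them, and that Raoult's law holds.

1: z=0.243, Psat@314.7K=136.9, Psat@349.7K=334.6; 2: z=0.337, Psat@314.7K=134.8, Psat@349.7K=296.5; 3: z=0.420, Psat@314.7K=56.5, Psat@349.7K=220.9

T = 336.9 K

Bubble-point temperature: ΣzᵢPᵢˢᵃᵗ(T) = P. Interpolate ln Pᵢˢᵃᵗ = aᵢ + bᵢ/T.
  T = 314.7 K: ΣzᵢPᵢˢᵃᵗ = 102.42 kPa
  T = 349.7 K: ΣzᵢPᵢˢᵃᵗ = 274.01 kPa
  T = 332.2 K: ΣzᵢPᵢˢᵃᵗ = 170.67 kPa
  T = 340.9 K: ΣzᵢPᵢˢᵃᵗ = 216.90 kPa
  T = 336.5 K: ΣzᵢPᵢˢᵃᵗ = 192.35 kPa
  T = 338.7 K: ΣzᵢPᵢˢᵃᵗ = 204.31 kPa
Interpolating between 336.5 K and 338.7 K gives T ≈ 336.9 K.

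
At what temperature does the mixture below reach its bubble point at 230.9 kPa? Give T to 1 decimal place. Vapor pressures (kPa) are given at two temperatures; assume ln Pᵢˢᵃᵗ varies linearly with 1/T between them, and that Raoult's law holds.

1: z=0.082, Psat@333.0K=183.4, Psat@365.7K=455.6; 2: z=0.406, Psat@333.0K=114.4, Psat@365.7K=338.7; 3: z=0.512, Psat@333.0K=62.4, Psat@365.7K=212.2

Bubble-point temperature: ΣzᵢPᵢˢᵃᵗ(T) = P. Interpolate ln Pᵢˢᵃᵗ = aᵢ + bᵢ/T.
  T = 333.0 K: ΣzᵢPᵢˢᵃᵗ = 93.43 kPa
  T = 365.7 K: ΣzᵢPᵢˢᵃᵗ = 283.52 kPa
  T = 349.4 K: ΣzᵢPᵢˢᵃᵗ = 167.10 kPa
  T = 357.5 K: ΣzᵢPᵢˢᵃᵗ = 218.55 kPa
  T = 361.6 K: ΣzᵢPᵢˢᵃᵗ = 249.27 kPa
  T = 359.6 K: ΣzᵢPᵢˢᵃᵗ = 233.87 kPa
Interpolating between 357.5 K and 359.6 K gives T ≈ 359.2 K.

T = 359.2 K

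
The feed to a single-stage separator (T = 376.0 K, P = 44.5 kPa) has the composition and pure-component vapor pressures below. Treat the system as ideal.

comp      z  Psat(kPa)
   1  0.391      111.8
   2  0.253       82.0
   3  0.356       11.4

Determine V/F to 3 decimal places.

V/F = 0.572

Raoult's law: Kᵢ = Pᵢˢᵃᵗ/P = Pᵢˢᵃᵗ/44.5.
  K_1 = 111.8/44.5 = 2.51236, K_2 = 82.0/44.5 = 1.84270, K_3 = 11.4/44.5 = 0.25618
Rachford–Rice: g(V/F) = Σ zᵢ(Kᵢ−1)/(1+V/F(Kᵢ−1)) = 0.
Feasibility: ΣzᵢKᵢ = 1.540, Σzᵢ/Kᵢ = 1.683 — both > 1, two phases present.
Iterate (Newton) starting at V/F = 0.53:
  V/F = 0.530: g = 0.0385, g' = -0.898 → V/F = 0.573
  V/F = 0.573: g = -0.0008, g' = -0.936 → V/F = 0.572
Converged at V/F = 0.572.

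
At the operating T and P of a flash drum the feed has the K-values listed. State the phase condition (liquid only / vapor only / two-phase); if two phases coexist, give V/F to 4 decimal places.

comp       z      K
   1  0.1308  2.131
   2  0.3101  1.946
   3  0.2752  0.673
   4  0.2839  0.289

two-phase, V/F = 0.2671

ΣzᵢKᵢ = 1.1494; Σzᵢ/Kᵢ = 1.6120.
Both exceed 1, so a two-phase solution exists.
Let ψ = V/F and solve Σ zᵢ(Kᵢ−1)/(1+ψ(Kᵢ−1)) = 0.
Newton iteration, ψ⁰ = 0.32:
  ψ = 0.3200: g = -0.02800, g' = -0.5309 → ψ = 0.2673
  ψ = 0.2673: g = -0.00006, g' = -0.5296 → ψ = 0.2671
Converged at ψ = 0.2671.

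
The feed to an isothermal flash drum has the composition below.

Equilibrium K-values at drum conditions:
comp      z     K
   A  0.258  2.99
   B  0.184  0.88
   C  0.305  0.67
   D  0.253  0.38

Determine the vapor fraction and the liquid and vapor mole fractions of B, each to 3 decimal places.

ψ = 0.290, x_B = 0.191, y_B = 0.168

Newton–Raphson from ψ = 0.5:
  ψ = 0.500: g = -0.1140, g' = -0.512 → ψ = 0.277
  ψ = 0.277: g = 0.0079, g' = -0.609 → ψ = 0.290
Converged at ψ = 0.290.
Compositions from xᵢ = zᵢ/(1+ψ(Kᵢ−1)), yᵢ = Kᵢxᵢ:
  A: x = 0.164, y = 0.489
  B: x = 0.191, y = 0.168
  C: x = 0.337, y = 0.226
  D: x = 0.309, y = 0.117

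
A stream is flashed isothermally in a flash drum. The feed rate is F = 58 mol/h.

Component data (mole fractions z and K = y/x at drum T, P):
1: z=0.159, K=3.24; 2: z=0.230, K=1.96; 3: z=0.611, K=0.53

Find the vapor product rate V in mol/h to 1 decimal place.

Material balance + equilibrium reduce to Σ zᵢ(Kᵢ−1)/(1+β(Kᵢ−1)) = 0.
Check two-phase: ΣzᵢKᵢ = 1.290 > 1 and Σzᵢ/Kᵢ = 1.319 > 1, so g(0) = 0.290 > 0 and g(1) = -0.319 < 0.
Newton iteration, β⁰ = 0.5:
  β = 0.500: g = -0.0582, g' = -0.505 → β = 0.385
  β = 0.385: g = 0.0020, g' = -0.544 → β = 0.388
Converged at β = 0.388.
Then V = β·F = 0.3884·58 = 22.5 mol/h and L = F − V = 35.5 mol/h.

V = 22.5 mol/h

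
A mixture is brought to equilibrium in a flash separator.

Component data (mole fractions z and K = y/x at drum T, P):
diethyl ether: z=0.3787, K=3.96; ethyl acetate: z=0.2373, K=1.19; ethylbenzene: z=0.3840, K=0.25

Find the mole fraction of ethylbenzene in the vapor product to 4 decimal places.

Rachford–Rice: g(ψ) = Σ zᵢ(Kᵢ−1)/(1+ψ(Kᵢ−1)) = 0.
Check two-phase: ΣzᵢKᵢ = 1.8780 > 1 and Σzᵢ/Kᵢ = 1.8310 > 1, so g(0) = 0.8780 > 0 and g(1) = -0.8310 < 0.
Newton–Raphson from ψ = 0.37:
  ψ = 0.3700: g = 0.17852, g' = -1.1771 → ψ = 0.5217
  ψ = 0.5217: g = 0.00853, g' = -1.1026 → ψ = 0.5294
Converged at ψ = 0.5294.
Compositions from xᵢ = zᵢ/(1+ψ(Kᵢ−1)), yᵢ = Kᵢxᵢ:
  diethyl ether: x = 0.1475, y = 0.5842
  ethyl acetate: x = 0.2156, y = 0.2566
  ethylbenzene: x = 0.6369, y = 0.1592

y_ethylbenzene = 0.1592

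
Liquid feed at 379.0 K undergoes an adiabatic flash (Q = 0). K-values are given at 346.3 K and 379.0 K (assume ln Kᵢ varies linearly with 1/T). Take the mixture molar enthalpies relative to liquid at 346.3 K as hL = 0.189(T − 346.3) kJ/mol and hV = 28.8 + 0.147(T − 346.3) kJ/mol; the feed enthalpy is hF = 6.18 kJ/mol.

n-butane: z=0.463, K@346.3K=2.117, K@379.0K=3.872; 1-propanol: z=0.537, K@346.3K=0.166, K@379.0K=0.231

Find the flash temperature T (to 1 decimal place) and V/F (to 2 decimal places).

Adiabatic flash: solve Rachford–Rice at each trial T, then check hF = ψ·hV(T) + (1−ψ)·hL(T).
  T = 346.3 K: K = (2.117, 0.166), RR gives ψ = 0.074, H_out = 2.143 kJ/mol
  T = 379.0 K: K = (3.872, 0.231), RR gives ψ = 0.415, H_out = 17.565 kJ/mol
  T = 362.6 K: K = (2.900, 0.197), RR gives ψ = 0.294, H_out = 11.347 kJ/mol
  T = 354.5 K: K = (2.489, 0.181), RR gives ψ = 0.205, H_out = 7.381 kJ/mol
  T = 350.4 K: K = (2.298, 0.174), RR gives ψ = 0.146, H_out = 4.967 kJ/mol
  T = 352.4 K: K = (2.390, 0.177), RR gives ψ = 0.176, H_out = 6.188 kJ/mol
Linear interpolation between T = 350.4 (H_out = 4.967) and T = 352.4 (H_out = 6.188) on hF = 6.18 gives T ≈ 352.4 K, at which ψ = 0.18.

T = 352.4 K, V/F = 0.18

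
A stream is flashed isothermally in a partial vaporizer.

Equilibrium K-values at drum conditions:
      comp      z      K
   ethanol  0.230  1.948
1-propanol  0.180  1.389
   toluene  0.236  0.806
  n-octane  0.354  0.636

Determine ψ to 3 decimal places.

ψ = 0.491

Newton iteration, ψ⁰ = 0.5:
  ψ = 0.500: g = -0.0017, g' = -0.195 → ψ = 0.491
Converged at ψ = 0.491.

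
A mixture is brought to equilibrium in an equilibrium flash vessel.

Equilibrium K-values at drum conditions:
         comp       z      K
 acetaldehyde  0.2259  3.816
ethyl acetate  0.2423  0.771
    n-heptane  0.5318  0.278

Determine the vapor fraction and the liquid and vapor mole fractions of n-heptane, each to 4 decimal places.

Let ψ = V/F and solve Σ zᵢ(Kᵢ−1)/(1+ψ(Kᵢ−1)) = 0.
Feasibility: ΣzᵢKᵢ = 1.1967, Σzᵢ/Kᵢ = 2.2864 — both > 1, two phases present.
Iterate (Newton) starting at ψ = 0.5:
  ψ = 0.5000: g = -0.39936, g' = -1.0041 → ψ = 0.1023
  ψ = 0.1023: g = 0.02253, g' = -1.4164 → ψ = 0.1182
  ψ = 0.1182: g = 0.00051, g' = -1.3533 → ψ = 0.1185
Converged at ψ = 0.1185.
Compositions from xᵢ = zᵢ/(1+ψ(Kᵢ−1)), yᵢ = Kᵢxᵢ:
  acetaldehyde: x = 0.1694, y = 0.6463
  ethyl acetate: x = 0.2491, y = 0.1920
  n-heptane: x = 0.5816, y = 0.1617

ψ = 0.1185, x_n-heptane = 0.5816, y_n-heptane = 0.1617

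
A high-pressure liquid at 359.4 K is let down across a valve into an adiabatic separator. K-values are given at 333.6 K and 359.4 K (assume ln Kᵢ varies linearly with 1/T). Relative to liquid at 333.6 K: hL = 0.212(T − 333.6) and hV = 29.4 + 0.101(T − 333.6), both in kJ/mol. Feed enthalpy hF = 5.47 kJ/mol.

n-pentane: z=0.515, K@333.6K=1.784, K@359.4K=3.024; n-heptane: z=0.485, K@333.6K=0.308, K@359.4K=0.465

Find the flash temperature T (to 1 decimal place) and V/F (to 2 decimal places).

T = 335.1 K, V/F = 0.18

Adiabatic flash: solve Rachford–Rice at each trial T, then check hF = ψ·hV(T) + (1−ψ)·hL(T).
  T = 333.6 K: K = (1.784, 0.308), RR gives ψ = 0.126, H_out = 3.693 kJ/mol
  T = 359.4 K: K = (3.024, 0.465), RR gives ψ = 0.723, H_out = 24.655 kJ/mol
  T = 346.5 K: K = (2.346, 0.381), RR gives ψ = 0.472, H_out = 15.937 kJ/mol
  T = 340.1 K: K = (2.053, 0.344), RR gives ψ = 0.324, H_out = 10.675 kJ/mol
  T = 336.9 K: K = (1.917, 0.326), RR gives ψ = 0.235, H_out = 7.525 kJ/mol
  T = 335.2 K: K = (1.848, 0.317), RR gives ψ = 0.181, H_out = 5.640 kJ/mol
Linear interpolation between T = 333.6 (H_out = 3.693) and T = 335.2 (H_out = 5.640) on hF = 5.47 gives T ≈ 335.1 K, at which ψ = 0.18.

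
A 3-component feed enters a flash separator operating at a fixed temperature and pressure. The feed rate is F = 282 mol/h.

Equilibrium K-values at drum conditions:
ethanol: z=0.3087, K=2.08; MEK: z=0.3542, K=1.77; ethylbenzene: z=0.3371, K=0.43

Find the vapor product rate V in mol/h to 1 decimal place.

Rachford–Rice: g(β) = Σ zᵢ(Kᵢ−1)/(1+β(Kᵢ−1)) = 0.
g(0) = ΣzᵢKᵢ − 1 = 0.4140 and g(1) = 1 − Σzᵢ/Kᵢ = -0.1325, so a root lies in (0, 1).
Iterate (Newton) starting at β = 0.56:
  β = 0.5600: g = 0.11608, g' = -0.4786 → β = 0.8025
  β = 0.8025: g = -0.00697, g' = -0.5556 → β = 0.7900
  β = 0.7900: g = -0.00005, g' = -0.5485 → β = 0.7899
Converged at β = 0.7899.
Then V = β·F = 0.7899·282 = 222.7 mol/h and L = F − V = 59.3 mol/h.

V = 222.7 mol/h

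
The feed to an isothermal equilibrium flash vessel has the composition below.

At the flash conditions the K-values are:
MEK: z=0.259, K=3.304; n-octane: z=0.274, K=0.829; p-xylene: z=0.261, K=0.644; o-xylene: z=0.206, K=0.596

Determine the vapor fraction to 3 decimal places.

Newton–Raphson from ψ = 0.5:
  ψ = 0.500: g = 0.0087, g' = -0.408 → ψ = 0.521
  ψ = 0.521: g = 0.0001, g' = -0.397 → ψ = 0.522
Converged at ψ = 0.522.

ψ = 0.522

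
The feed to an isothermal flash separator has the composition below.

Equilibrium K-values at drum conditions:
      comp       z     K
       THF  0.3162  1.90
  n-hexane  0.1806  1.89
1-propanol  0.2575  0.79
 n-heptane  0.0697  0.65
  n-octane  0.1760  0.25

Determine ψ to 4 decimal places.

Iterate (Newton) starting at ψ = 0.59:
  ψ = 0.5900: g = -0.03797, g' = -0.5177 → ψ = 0.5167
  ψ = 0.5167: g = -0.00159, g' = -0.4774 → ψ = 0.5133
Converged at ψ = 0.5133.

ψ = 0.5133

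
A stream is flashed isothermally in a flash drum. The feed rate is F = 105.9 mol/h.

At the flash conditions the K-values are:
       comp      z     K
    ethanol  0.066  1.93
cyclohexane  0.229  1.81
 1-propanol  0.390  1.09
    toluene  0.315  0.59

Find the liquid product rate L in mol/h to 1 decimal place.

L = 27.6 mol/h

Newton iteration, β⁰ = 0.39:
  β = 0.390: g = 0.0662, g' = -0.195 → β = 0.729
  β = 0.729: g = 0.0020, g' = -0.190 → β = 0.739
Converged at β = 0.739.
Then V = β·F = 0.7392·105.9 = 78.3 mol/h and L = F − V = 27.6 mol/h.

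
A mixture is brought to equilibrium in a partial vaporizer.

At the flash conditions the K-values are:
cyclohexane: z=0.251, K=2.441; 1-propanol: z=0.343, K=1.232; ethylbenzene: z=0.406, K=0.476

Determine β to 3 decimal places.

Rachford–Rice: g(β) = Σ zᵢ(Kᵢ−1)/(1+β(Kᵢ−1)) = 0.
Feasibility: ΣzᵢKᵢ = 1.229, Σzᵢ/Kᵢ = 1.234 — both > 1, two phases present.
Newton iteration, β⁰ = 0.49:
  β = 0.490: g = -0.0028, g' = -0.396 → β = 0.483
Converged at β = 0.483.

β = 0.483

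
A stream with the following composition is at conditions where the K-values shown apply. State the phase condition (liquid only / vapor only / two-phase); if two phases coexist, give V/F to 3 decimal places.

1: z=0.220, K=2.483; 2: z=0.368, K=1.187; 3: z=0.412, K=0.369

two-phase, V/F = 0.240

ΣzᵢKᵢ = 1.135; Σzᵢ/Kᵢ = 1.515.
Both exceed 1, so a two-phase solution exists.
Newton–Raphson from ψ = 0.5:
  ψ = 0.500: g = -0.1295, g' = -0.520 → ψ = 0.251
  ψ = 0.251: g = -0.0055, g' = -0.500 → ψ = 0.240
Converged at ψ = 0.240.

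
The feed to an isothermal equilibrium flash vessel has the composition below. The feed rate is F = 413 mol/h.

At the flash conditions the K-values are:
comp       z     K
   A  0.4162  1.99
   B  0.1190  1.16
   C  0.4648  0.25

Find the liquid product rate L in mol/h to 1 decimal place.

L = 360.9 mol/h

Iterate (Newton) starting at ψ = 0.5:
  ψ = 0.5000: g = -0.26452, g' = -0.8544 → ψ = 0.1904
  ψ = 0.1904: g = -0.04152, g' = -0.6475 → ψ = 0.1263
  ψ = 0.1263: g = -0.00017, g' = -0.6442 → ψ = 0.1260
Converged at ψ = 0.1260.
Then V = ψ·F = 0.1260·413 = 52.1 mol/h and L = F − V = 360.9 mol/h.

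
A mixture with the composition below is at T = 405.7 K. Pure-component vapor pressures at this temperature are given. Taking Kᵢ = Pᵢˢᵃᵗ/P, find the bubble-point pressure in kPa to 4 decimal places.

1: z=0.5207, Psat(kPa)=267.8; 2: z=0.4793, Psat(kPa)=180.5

At the bubble point ψ → 0, so ΣzᵢKᵢ = 1 with Kᵢ = Pᵢˢᵃᵗ/P ⇒ P = ΣzᵢPᵢˢᵃᵗ.
P = 0.5207·267.8 + 0.4793·180.5 = 225.9571 kPa

Pbub = 225.9571 kPa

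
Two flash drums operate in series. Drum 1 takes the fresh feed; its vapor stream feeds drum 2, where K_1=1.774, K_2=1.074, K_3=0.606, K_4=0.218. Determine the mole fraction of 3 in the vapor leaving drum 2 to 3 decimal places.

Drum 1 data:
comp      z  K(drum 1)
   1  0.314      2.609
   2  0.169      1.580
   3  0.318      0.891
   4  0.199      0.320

y_3 (drum 2) = 0.208

Drum 1:
Material balance + equilibrium reduce to Σ zᵢ(Kᵢ−1)/(1+ψ₁(Kᵢ−1)) = 0.
g(0) = ΣzᵢKᵢ − 1 = 0.433 and g(1) = 1 − Σzᵢ/Kᵢ = -0.206, so a root lies in (0, 1).
Iterate (Newton) starting at ψ₁ = 0.5:
  ψ₁ = 0.500: g = 0.1143, g' = -0.499 → ψ₁ = 0.729
  ψ₁ = 0.729: g = -0.0045, g' = -0.566 → ψ₁ = 0.721
Converged at ψ₁ = 0.721.
Drum-1 compositions:
  1: x = 0.145, y = 0.379
  2: x = 0.119, y = 0.188
  3: x = 0.345, y = 0.307
  4: x = 0.390, y = 0.125
Drum-2 feed = drum-1 vapor: z₂ = (0.3793, 0.1883, 0.3075, 0.1249).
Drum 2:
Iterate (Newton) starting at ψ₂ = 0.55:
  ψ₂ = 0.550: g = -0.1068, g' = -0.426 → ψ₂ = 0.299
  ψ₂ = 0.299: g = -0.0129, g' = -0.342 → ψ₂ = 0.262
  ψ₂ = 0.262: g = -0.0001, g' = -0.338 → ψ₂ = 0.261
Converged at ψ₂ = 0.261.
  1: x = 0.315, y = 0.560
  2: x = 0.185, y = 0.198
  3: x = 0.343, y = 0.208
  4: x = 0.157, y = 0.034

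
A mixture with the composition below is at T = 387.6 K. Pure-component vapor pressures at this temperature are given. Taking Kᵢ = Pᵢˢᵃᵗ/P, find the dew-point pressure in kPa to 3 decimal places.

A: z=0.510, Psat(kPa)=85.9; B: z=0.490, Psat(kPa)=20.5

At the dew point ψ → 1, so Σzᵢ/Kᵢ = 1 with Kᵢ = Pᵢˢᵃᵗ/P ⇒ 1/P = Σzᵢ/Pᵢˢᵃᵗ.
1/P = 0.510/85.9 + 0.490/20.5 = 0.029840 ⇒ P = 33.513 kPa

Pdew = 33.513 kPa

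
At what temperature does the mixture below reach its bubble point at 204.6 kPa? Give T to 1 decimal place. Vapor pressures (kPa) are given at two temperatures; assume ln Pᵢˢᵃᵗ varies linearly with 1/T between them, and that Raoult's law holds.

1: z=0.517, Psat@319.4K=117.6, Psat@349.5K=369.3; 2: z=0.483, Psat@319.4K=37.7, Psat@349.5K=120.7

Bubble-point temperature: ΣzᵢPᵢˢᵃᵗ(T) = P. Interpolate ln Pᵢˢᵃᵗ = aᵢ + bᵢ/T.
  T = 319.4 K: ΣzᵢPᵢˢᵃᵗ = 79.01 kPa
  T = 349.5 K: ΣzᵢPᵢˢᵃᵗ = 249.23 kPa
  T = 334.4 K: ΣzᵢPᵢˢᵃᵗ = 143.72 kPa
  T = 341.9 K: ΣzᵢPᵢˢᵃᵗ = 190.07 kPa
  T = 345.7 K: ΣzᵢPᵢˢᵃᵗ = 217.97 kPa
  T = 343.8 K: ΣzᵢPᵢˢᵃᵗ = 203.62 kPa
Interpolating between 343.8 K and 345.7 K gives T ≈ 343.9 K.

T = 343.9 K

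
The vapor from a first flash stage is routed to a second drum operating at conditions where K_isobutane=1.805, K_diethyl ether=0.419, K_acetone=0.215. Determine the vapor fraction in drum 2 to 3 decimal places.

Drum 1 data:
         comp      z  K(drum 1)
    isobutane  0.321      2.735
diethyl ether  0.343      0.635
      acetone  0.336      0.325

V/F (drum 2) = 0.508

Drum 1:
Newton–Raphson from ψ₁ = 0.5:
  ψ₁ = 0.500: g = -0.1973, g' = -0.694 → ψ₁ = 0.216
  ψ₁ = 0.216: g = 0.0038, g' = -0.775 → ψ₁ = 0.221
Converged at ψ₁ = 0.221.
Drum-1 compositions:
  isobutane: x = 0.232, y = 0.635
  diethyl ether: x = 0.373, y = 0.237
  acetone: x = 0.395, y = 0.128
Drum-2 feed = drum-1 vapor: z₂ = (0.6348, 0.2369, 0.1283).
Drum 2:
Iterate (Newton) starting at ψ₂ = 0.5:
  ψ₂ = 0.500: g = 0.0045, g' = -0.582 → ψ₂ = 0.508
Converged at ψ₂ = 0.508.
  isobutane: x = 0.451, y = 0.813
  diethyl ether: x = 0.336, y = 0.141
  acetone: x = 0.213, y = 0.046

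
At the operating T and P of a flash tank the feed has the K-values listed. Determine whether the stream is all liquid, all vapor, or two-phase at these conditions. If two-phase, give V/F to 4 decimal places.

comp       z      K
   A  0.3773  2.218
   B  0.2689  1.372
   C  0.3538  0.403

ΣzᵢKᵢ = 1.3484; Σzᵢ/Kᵢ = 1.2440.
Both exceed 1, so a two-phase solution exists.
Let ψ = V/F and solve Σ zᵢ(Kᵢ−1)/(1+ψ(Kᵢ−1)) = 0.
Newton–Raphson from ψ = 0.5:
  ψ = 0.5000: g = 0.06886, g' = -0.4989 → ψ = 0.6380
  ψ = 0.6380: g = -0.00173, g' = -0.5305 → ψ = 0.6348
Converged at ψ = 0.6348.

two-phase, V/F = 0.6348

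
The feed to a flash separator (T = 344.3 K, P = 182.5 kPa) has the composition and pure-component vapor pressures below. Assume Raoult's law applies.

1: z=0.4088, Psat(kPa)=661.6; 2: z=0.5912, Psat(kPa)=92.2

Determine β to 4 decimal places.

β = 0.6010

Raoult's law: Kᵢ = Pᵢˢᵃᵗ/P = Pᵢˢᵃᵗ/182.5.
  K_1 = 661.6/182.5 = 3.625205, K_2 = 92.2/182.5 = 0.505205
Newton–Raphson from β = 0.5:
  β = 0.5000: g = 0.07538, g' = -0.7823 → β = 0.5964
  β = 0.5964: g = 0.00334, g' = -0.7193 → β = 0.6010
Converged at β = 0.6010.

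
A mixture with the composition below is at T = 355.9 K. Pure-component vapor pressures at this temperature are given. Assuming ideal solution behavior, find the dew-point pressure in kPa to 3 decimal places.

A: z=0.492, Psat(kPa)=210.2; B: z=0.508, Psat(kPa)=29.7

Pdew = 51.427 kPa

At the dew point ψ → 1, so Σzᵢ/Kᵢ = 1 with Kᵢ = Pᵢˢᵃᵗ/P ⇒ 1/P = Σzᵢ/Pᵢˢᵃᵗ.
1/P = 0.492/210.2 + 0.508/29.7 = 0.019445 ⇒ P = 51.427 kPa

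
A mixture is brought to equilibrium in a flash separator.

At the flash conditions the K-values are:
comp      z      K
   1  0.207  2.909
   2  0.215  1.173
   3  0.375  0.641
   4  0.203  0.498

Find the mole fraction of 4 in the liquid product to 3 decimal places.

Newton iteration, ψ⁰ = 0.47:
  ψ = 0.470: g = -0.0526, g' = -0.373 → ψ = 0.329
  ψ = 0.329: g = 0.0033, g' = -0.426 → ψ = 0.336
  ψ = 0.336: g = 0.0000, g' = -0.422 → ψ = 0.337
Converged at ψ = 0.337.
Compositions from xᵢ = zᵢ/(1+ψ(Kᵢ−1)), yᵢ = Kᵢxᵢ:
  1: x = 0.126, y = 0.367
  2: x = 0.203, y = 0.238
  3: x = 0.427, y = 0.273
  4: x = 0.244, y = 0.122

x_4 = 0.244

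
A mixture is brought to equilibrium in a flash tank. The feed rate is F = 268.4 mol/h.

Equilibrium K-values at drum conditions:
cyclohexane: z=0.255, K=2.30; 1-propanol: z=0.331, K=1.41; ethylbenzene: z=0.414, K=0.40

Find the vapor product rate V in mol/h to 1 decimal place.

V = 111.7 mol/h

Newton–Raphson from ψ = 0.54:
  ψ = 0.540: g = -0.0616, g' = -0.512 → ψ = 0.420
  ψ = 0.420: g = -0.0018, g' = -0.487 → ψ = 0.416
Converged at ψ = 0.416.
Then V = ψ·F = 0.4161·268.4 = 111.7 mol/h and L = F − V = 156.7 mol/h.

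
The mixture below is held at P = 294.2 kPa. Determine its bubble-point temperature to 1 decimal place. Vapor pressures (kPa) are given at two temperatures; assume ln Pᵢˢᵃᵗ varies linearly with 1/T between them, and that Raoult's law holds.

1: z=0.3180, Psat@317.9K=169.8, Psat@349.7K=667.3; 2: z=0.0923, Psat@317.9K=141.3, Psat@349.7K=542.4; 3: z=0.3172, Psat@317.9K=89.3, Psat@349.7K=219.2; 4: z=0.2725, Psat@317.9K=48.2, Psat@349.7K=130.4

T = 343.5 K

Bubble-point temperature: ΣzᵢPᵢˢᵃᵗ(T) = P. Interpolate ln Pᵢˢᵃᵗ = aᵢ + bᵢ/T.
  T = 317.9 K: ΣzᵢPᵢˢᵃᵗ = 108.50 kPa
  T = 349.7 K: ΣzᵢPᵢˢᵃᵗ = 367.33 kPa
  T = 333.8 K: ΣzᵢPᵢˢᵃᵗ = 204.43 kPa
  T = 341.8 K: ΣzᵢPᵢˢᵃᵗ = 276.10 kPa
  T = 345.8 K: ΣzᵢPᵢˢᵃᵗ = 319.47 kPa
  T = 343.8 K: ΣzᵢPᵢˢᵃᵗ = 297.10 kPa
Interpolating between 341.8 K and 343.8 K gives T ≈ 343.5 K.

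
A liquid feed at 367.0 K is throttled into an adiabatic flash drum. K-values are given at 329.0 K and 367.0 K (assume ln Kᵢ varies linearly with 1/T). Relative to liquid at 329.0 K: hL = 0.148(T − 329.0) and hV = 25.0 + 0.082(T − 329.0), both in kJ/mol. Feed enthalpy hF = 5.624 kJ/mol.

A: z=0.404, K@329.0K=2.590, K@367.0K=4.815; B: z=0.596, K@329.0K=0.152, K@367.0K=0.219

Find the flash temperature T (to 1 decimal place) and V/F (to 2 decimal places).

Adiabatic flash: solve Rachford–Rice at each trial T, then check hF = ψ·hV(T) + (1−ψ)·hL(T).
  T = 329.0 K: K = (2.590, 0.152), RR gives ψ = 0.102, H_out = 2.539 kJ/mol
  T = 367.0 K: K = (4.815, 0.219), RR gives ψ = 0.361, H_out = 13.745 kJ/mol
  T = 348.0 K: K = (3.592, 0.184), RR gives ψ = 0.265, H_out = 9.112 kJ/mol
  T = 338.5 K: K = (3.064, 0.168), RR gives ψ = 0.197, H_out = 6.200 kJ/mol
  T = 333.8 K: K = (2.823, 0.160), RR gives ψ = 0.154, H_out = 4.510 kJ/mol
  T = 336.1 K: K = (2.939, 0.164), RR gives ψ = 0.176, H_out = 5.363 kJ/mol
Linear interpolation between T = 336.1 (H_out = 5.363) and T = 338.5 (H_out = 6.200) on hF = 5.624 gives T ≈ 336.8 K, at which ψ = 0.18.

T = 336.8 K, V/F = 0.18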